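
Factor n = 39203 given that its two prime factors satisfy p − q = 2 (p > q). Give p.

199

Since p = q + 2, we have 39203 = q(q + 2), so q² + 2q − 39203 = 0.
Discriminant: 2² + 4·39203 = 4 + 156812 = 156816; √156816 = 396.
q = (−2 + 396)/2 = 197, and p = q + 2 = 199.
Check: 197 · 199 = 39203.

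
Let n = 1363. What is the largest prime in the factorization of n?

1363 = 29 · 47
47 is prime.
So 1363 = 29 · 47; the largest prime factor is 47.

47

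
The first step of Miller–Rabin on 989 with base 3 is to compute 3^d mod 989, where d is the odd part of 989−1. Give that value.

450

989 − 1 = 988 = 2^2 · 247, so d = 247.
3^1 ≡ 3 (mod 989)
3^2 ≡ 3^2 = 9 ≡ 9 (mod 989)
3^4 ≡ 9^2 = 81 ≡ 81 (mod 989)
3^8 ≡ 81^2 = 6561 ≡ 627 (mod 989)
3^16 ≡ 627^2 = 393129 ≡ 496 (mod 989)
3^32 ≡ 496^2 = 246016 ≡ 744 (mod 989)
3^64 ≡ 744^2 = 553536 ≡ 685 (mod 989)
3^128 ≡ 685^2 = 469225 ≡ 439 (mod 989)
247 = 128 + 64 + 32 + 16 + 4 + 2 + 1 in binary powers of 2.
So 3^247 ≡ 439 · 685 · 744 · 496 · 81 · 9 · 3 ≡ 450 (mod 989).
Squaring chain: 450 → 744; never reaches −1, so base 3 is a Miller–Rabin witness that 989 is composite.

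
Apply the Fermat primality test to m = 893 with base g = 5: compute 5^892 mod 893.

613

5^1 ≡ 5 (mod 893)
5^2 ≡ 5^2 = 25 ≡ 25 (mod 893)
5^4 ≡ 25^2 = 625 ≡ 625 (mod 893)
5^8 ≡ 625^2 = 390625 ≡ 384 (mod 893)
5^16 ≡ 384^2 = 147456 ≡ 111 (mod 893)
5^32 ≡ 111^2 = 12321 ≡ 712 (mod 893)
5^64 ≡ 712^2 = 506944 ≡ 613 (mod 893)
5^128 ≡ 613^2 = 375769 ≡ 709 (mod 893)
5^256 ≡ 709^2 = 502681 ≡ 815 (mod 893)
5^512 ≡ 815^2 = 664225 ≡ 726 (mod 893)
892 = 512 + 256 + 64 + 32 + 16 + 8 + 4 in binary powers of 2.
So 5^892 ≡ 726 · 815 · 613 · 712 · 111 · 384 · 625 ≡ 613 (mod 893).
Since 613 ≠ 1, base 5 is a Fermat witness: 893 is composite.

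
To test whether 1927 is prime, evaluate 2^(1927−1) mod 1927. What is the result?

1540

2^1 ≡ 2 (mod 1927)
2^2 ≡ 2^2 = 4 ≡ 4 (mod 1927)
2^4 ≡ 4^2 = 16 ≡ 16 (mod 1927)
2^8 ≡ 16^2 = 256 ≡ 256 (mod 1927)
2^16 ≡ 256^2 = 65536 ≡ 18 (mod 1927)
2^32 ≡ 18^2 = 324 ≡ 324 (mod 1927)
2^64 ≡ 324^2 = 104976 ≡ 918 (mod 1927)
2^128 ≡ 918^2 = 842724 ≡ 625 (mod 1927)
2^256 ≡ 625^2 = 390625 ≡ 1371 (mod 1927)
2^512 ≡ 1371^2 = 1879641 ≡ 816 (mod 1927)
2^1024 ≡ 816^2 = 665856 ≡ 1041 (mod 1927)
1926 = 1024 + 512 + 256 + 128 + 4 + 2 in binary powers of 2.
So 2^1926 ≡ 1041 · 816 · 1371 · 625 · 16 · 4 ≡ 1540 (mod 1927).
Since 1540 ≠ 1, base 2 is a Fermat witness: 1927 is composite.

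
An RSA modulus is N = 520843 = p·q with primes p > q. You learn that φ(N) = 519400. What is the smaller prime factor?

φ(n) = (p−1)(q−1) = n − (p+q) + 1, so p + q = 520843 − 519400 + 1 = 1444.
p and q are the roots of t² − 1444t + 520843 = 0.
Discriminant: 1444² − 4·520843 = 2085136 − 2083372 = 1764; √1764 = 42.
q = (1444 − 42)/2 = 701, p = (1444 + 42)/2 = 743.
Check: 701 · 743 = 520843.

701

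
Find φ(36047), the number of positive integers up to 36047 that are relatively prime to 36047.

Factor: 36047 = 11 · 29 · 113.
φ(36047) = (11−1) · (29−1) · (113−1) = 10 · 28 · 112 = 31360.

31360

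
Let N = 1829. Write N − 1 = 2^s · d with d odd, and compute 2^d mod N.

1829 − 1 = 1828 = 2^2 · 457, so d = 457.
2^1 ≡ 2 (mod 1829)
2^2 ≡ 2^2 = 4 ≡ 4 (mod 1829)
2^4 ≡ 4^2 = 16 ≡ 16 (mod 1829)
2^8 ≡ 16^2 = 256 ≡ 256 (mod 1829)
2^16 ≡ 256^2 = 65536 ≡ 1521 (mod 1829)
2^32 ≡ 1521^2 = 2313441 ≡ 1585 (mod 1829)
2^64 ≡ 1585^2 = 2512225 ≡ 1008 (mod 1829)
2^128 ≡ 1008^2 = 1016064 ≡ 969 (mod 1829)
2^256 ≡ 969^2 = 938961 ≡ 684 (mod 1829)
457 = 256 + 128 + 64 + 8 + 1 in binary powers of 2.
So 2^457 ≡ 684 · 969 · 1008 · 256 · 2 ≡ 655 (mod 1829).
Squaring chain: 655 → 1039; never reaches −1, so base 2 is a Miller–Rabin witness that 1829 is composite.

655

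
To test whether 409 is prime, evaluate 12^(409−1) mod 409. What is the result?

1

12^1 ≡ 12 (mod 409)
12^2 ≡ 12^2 = 144 ≡ 144 (mod 409)
12^4 ≡ 144^2 = 20736 ≡ 286 (mod 409)
12^8 ≡ 286^2 = 81796 ≡ 405 (mod 409)
12^16 ≡ 405^2 = 164025 ≡ 16 (mod 409)
12^32 ≡ 16^2 = 256 ≡ 256 (mod 409)
12^64 ≡ 256^2 = 65536 ≡ 96 (mod 409)
12^128 ≡ 96^2 = 9216 ≡ 218 (mod 409)
12^256 ≡ 218^2 = 47524 ≡ 80 (mod 409)
408 = 256 + 128 + 16 + 8 in binary powers of 2.
So 12^408 ≡ 80 · 218 · 16 · 405 ≡ 1 (mod 409).
Since the result is 1, base 12 gives no evidence that 409 is composite.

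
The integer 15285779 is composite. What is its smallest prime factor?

15285779 is odd.
Digit sum 44, not divisible by 3.
Ends in 9: not divisible by 5.
7: 15285779 = 7·2183682 + 5
11: 15285779 = 11·1389616 + 3
13: 15285779 = 13·1175829 + 2
17: 15285779 = 17·899163 + 8
19: 15285779 = 19·804514 + 13
23: 15285779 = 23·664599 + 2
29: 15285779 = 29·527095 + 24
31: 15285779 = 31·493089 + 20
37: 15285779 = 37·413129 + 6
41: 15285779 = 41·372823 + 36
43: 15285779 = 43·355483 + 10
47: 15285779 = 47·325229 + 16
53: 15285779 = 53·288410 + 49
59: 15285779 = 59·259081

59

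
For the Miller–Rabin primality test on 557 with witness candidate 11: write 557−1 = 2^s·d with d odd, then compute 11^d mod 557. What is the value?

557 − 1 = 556 = 2^2 · 139, so d = 139.
11^1 ≡ 11 (mod 557)
11^2 ≡ 11^2 = 121 ≡ 121 (mod 557)
11^4 ≡ 121^2 = 14641 ≡ 159 (mod 557)
11^8 ≡ 159^2 = 25281 ≡ 216 (mod 557)
11^16 ≡ 216^2 = 46656 ≡ 425 (mod 557)
11^32 ≡ 425^2 = 180625 ≡ 157 (mod 557)
11^64 ≡ 157^2 = 24649 ≡ 141 (mod 557)
11^128 ≡ 141^2 = 19881 ≡ 386 (mod 557)
139 = 128 + 8 + 2 + 1 in binary powers of 2.
So 11^139 ≡ 386 · 216 · 121 · 11 ≡ 118 (mod 557).
Squaring chain: 118 → 556; reaches −1, so base 11 does not prove 557 composite.

118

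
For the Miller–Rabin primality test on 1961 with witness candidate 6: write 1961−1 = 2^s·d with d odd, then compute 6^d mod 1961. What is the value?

820

1961 − 1 = 1960 = 2^3 · 245, so d = 245.
6^1 ≡ 6 (mod 1961)
6^2 ≡ 6^2 = 36 ≡ 36 (mod 1961)
6^4 ≡ 36^2 = 1296 ≡ 1296 (mod 1961)
6^8 ≡ 1296^2 = 1679616 ≡ 1000 (mod 1961)
6^16 ≡ 1000^2 = 1000000 ≡ 1851 (mod 1961)
6^32 ≡ 1851^2 = 3426201 ≡ 334 (mod 1961)
6^64 ≡ 334^2 = 111556 ≡ 1740 (mod 1961)
6^128 ≡ 1740^2 = 3027600 ≡ 1777 (mod 1961)
245 = 128 + 64 + 32 + 16 + 4 + 1 in binary powers of 2.
So 6^245 ≡ 1777 · 1740 · 334 · 1851 · 1296 · 6 ≡ 820 (mod 1961).
Squaring chain: 820 → 1738 → 704; never reaches −1, so base 6 is a Miller–Rabin witness that 1961 is composite.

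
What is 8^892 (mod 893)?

8^1 ≡ 8 (mod 893)
8^2 ≡ 8^2 = 64 ≡ 64 (mod 893)
8^4 ≡ 64^2 = 4096 ≡ 524 (mod 893)
8^8 ≡ 524^2 = 274576 ≡ 425 (mod 893)
8^16 ≡ 425^2 = 180625 ≡ 239 (mod 893)
8^32 ≡ 239^2 = 57121 ≡ 862 (mod 893)
8^64 ≡ 862^2 = 743044 ≡ 68 (mod 893)
8^128 ≡ 68^2 = 4624 ≡ 159 (mod 893)
8^256 ≡ 159^2 = 25281 ≡ 277 (mod 893)
8^512 ≡ 277^2 = 76729 ≡ 824 (mod 893)
892 = 512 + 256 + 64 + 32 + 16 + 8 + 4 in binary powers of 2.
So 8^892 ≡ 824 · 277 · 68 · 862 · 239 · 425 · 524 ≡ 68 (mod 893).
Since 68 ≠ 1, base 8 is a Fermat witness: 893 is composite.

68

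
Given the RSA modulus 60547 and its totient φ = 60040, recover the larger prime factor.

317

φ(n) = (p−1)(q−1) = n − (p+q) + 1, so p + q = 60547 − 60040 + 1 = 508.
p and q are the roots of t² − 508t + 60547 = 0.
Discriminant: 508² − 4·60547 = 258064 − 242188 = 15876; √15876 = 126.
q = (508 − 126)/2 = 191, p = (508 + 126)/2 = 317.
Check: 191 · 317 = 60547.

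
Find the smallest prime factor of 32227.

32227 is odd.
Digit sum 16, not divisible by 3.
Ends in 7: not divisible by 5.
7: 32227 = 7·4603 + 6
11: 32227 = 11·2929 + 8
13: 32227 = 13·2479

13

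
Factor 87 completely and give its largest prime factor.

87 = 3 · 29
29 is prime.
So 87 = 3 · 29; the largest prime factor is 29.

29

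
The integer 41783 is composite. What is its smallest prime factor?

41783 is odd.
Digit sum 23, not divisible by 3.
Ends in 3: not divisible by 5.
7: 41783 = 7·5969

7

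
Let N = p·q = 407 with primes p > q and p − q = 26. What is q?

11

Since p = q + 26, we have 407 = q(q + 26), so q² + 26q − 407 = 0.
Discriminant: 26² + 4·407 = 676 + 1628 = 2304; √2304 = 48.
q = (−26 + 48)/2 = 11, and p = q + 26 = 37.
Check: 11 · 37 = 407.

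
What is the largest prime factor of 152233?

152233 = 41 · 3713
3713 = 47 · 79
79 is prime.
So 152233 = 41 · 47 · 79; the largest prime factor is 79.

79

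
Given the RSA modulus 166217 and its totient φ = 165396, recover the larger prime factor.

φ(n) = (p−1)(q−1) = n − (p+q) + 1, so p + q = 166217 − 165396 + 1 = 822.
p and q are the roots of t² − 822t + 166217 = 0.
Discriminant: 822² − 4·166217 = 675684 − 664868 = 10816; √10816 = 104.
q = (822 − 104)/2 = 359, p = (822 + 104)/2 = 463.
Check: 359 · 463 = 166217.

463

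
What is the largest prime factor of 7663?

7663 = 79 · 97
97 is prime.
So 7663 = 79 · 97; the largest prime factor is 97.

97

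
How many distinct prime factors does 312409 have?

312409 = 17^2 · 1081
1081 = 23 · 47
312409 = 17^2 · 23 · 47, which has 3 distinct prime factors.

3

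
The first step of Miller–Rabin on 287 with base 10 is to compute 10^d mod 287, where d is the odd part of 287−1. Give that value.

287 − 1 = 286 = 2^1 · 143, so d = 143.
10^1 ≡ 10 (mod 287)
10^2 ≡ 10^2 = 100 ≡ 100 (mod 287)
10^4 ≡ 100^2 = 10000 ≡ 242 (mod 287)
10^8 ≡ 242^2 = 58564 ≡ 16 (mod 287)
10^16 ≡ 16^2 = 256 ≡ 256 (mod 287)
10^32 ≡ 256^2 = 65536 ≡ 100 (mod 287)
10^64 ≡ 100^2 = 10000 ≡ 242 (mod 287)
10^128 ≡ 242^2 = 58564 ≡ 16 (mod 287)
143 = 128 + 8 + 4 + 2 + 1 in binary powers of 2.
So 10^143 ≡ 16 · 16 · 242 · 100 · 10 ≡ 180 (mod 287).
Squaring chain: 180; never reaches −1, so base 10 is a Miller–Rabin witness that 287 is composite.

180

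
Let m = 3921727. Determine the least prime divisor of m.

3921727 is odd.
Digit sum 31, not divisible by 3.
Ends in 7: not divisible by 5.
7: 3921727 = 7·560246 + 5
11: 3921727 = 11·356520 + 7
13: 3921727 = 13·301671 + 4
17: 3921727 = 17·230689 + 14
19: 3921727 = 19·206406 + 13
23: 3921727 = 23·170509 + 20
29: 3921727 = 29·135231 + 28
31: 3921727 = 31·126507 + 10
37: 3921727 = 37·105992 + 23
41: 3921727 = 41·95651 + 36
43: 3921727 = 43·91202 + 41
47: 3921727 = 47·83441

47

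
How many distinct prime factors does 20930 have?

20930 = 2 · 10465
10465 = 5 · 2093
2093 = 7 · 299
299 = 13 · 23
20930 = 2 · 5 · 7 · 13 · 23, which has 5 distinct prime factors.

5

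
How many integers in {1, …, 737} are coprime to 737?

Factor: 737 = 11 · 67.
φ(737) = (11−1) · (67−1) = 10 · 66 = 660.

660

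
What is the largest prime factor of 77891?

77891 = 11 · 7081
7081 = 73 · 97
97 is prime.
So 77891 = 11 · 73 · 97; the largest prime factor is 97.

97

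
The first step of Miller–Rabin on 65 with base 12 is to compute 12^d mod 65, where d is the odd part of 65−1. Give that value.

65 − 1 = 64 = 2^6 · 1, so d = 1.
12^1 ≡ 12 (mod 65)
1 = 1 in binary powers of 2.
So 12^1 ≡ 12 ≡ 12 (mod 65).
Squaring chain: 12 → 14 → 1 → 1 → 1 → 1; never reaches −1, so base 12 is a Miller–Rabin witness that 65 is composite.

12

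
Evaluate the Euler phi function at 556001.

Factor: 556001 = 41 · 71 · 191.
φ(556001) = (41−1) · (71−1) · (191−1) = 40 · 70 · 190 = 532000.

532000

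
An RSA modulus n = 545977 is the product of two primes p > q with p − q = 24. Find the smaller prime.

727

Since p = q + 24, we have 545977 = q(q + 24), so q² + 24q − 545977 = 0.
Discriminant: 24² + 4·545977 = 576 + 2183908 = 2184484; √2184484 = 1478.
q = (−24 + 1478)/2 = 727, and p = q + 24 = 751.
Check: 727 · 751 = 545977.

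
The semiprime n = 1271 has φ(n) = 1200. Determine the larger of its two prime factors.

φ(n) = (p−1)(q−1) = n − (p+q) + 1, so p + q = 1271 − 1200 + 1 = 72.
p and q are the roots of t² − 72t + 1271 = 0.
Discriminant: 72² − 4·1271 = 5184 − 5084 = 100; √100 = 10.
q = (72 − 10)/2 = 31, p = (72 + 10)/2 = 41.
Check: 31 · 41 = 1271.

41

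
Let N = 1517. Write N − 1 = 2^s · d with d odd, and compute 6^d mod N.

1517 − 1 = 1516 = 2^2 · 379, so d = 379.
6^1 ≡ 6 (mod 1517)
6^2 ≡ 6^2 = 36 ≡ 36 (mod 1517)
6^4 ≡ 36^2 = 1296 ≡ 1296 (mod 1517)
6^8 ≡ 1296^2 = 1679616 ≡ 297 (mod 1517)
6^16 ≡ 297^2 = 88209 ≡ 223 (mod 1517)
6^32 ≡ 223^2 = 49729 ≡ 1185 (mod 1517)
6^64 ≡ 1185^2 = 1404225 ≡ 1000 (mod 1517)
6^128 ≡ 1000^2 = 1000000 ≡ 297 (mod 1517)
6^256 ≡ 297^2 = 88209 ≡ 223 (mod 1517)
379 = 256 + 64 + 32 + 16 + 8 + 2 + 1 in binary powers of 2.
So 6^379 ≡ 223 · 1000 · 1185 · 223 · 297 · 36 · 6 ≡ 1141 (mod 1517).
Squaring chain: 1141 → 295; never reaches −1, so base 6 is a Miller–Rabin witness that 1517 is composite.

1141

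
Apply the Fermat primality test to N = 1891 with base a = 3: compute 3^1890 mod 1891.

1

3^1 ≡ 3 (mod 1891)
3^2 ≡ 3^2 = 9 ≡ 9 (mod 1891)
3^4 ≡ 9^2 = 81 ≡ 81 (mod 1891)
3^8 ≡ 81^2 = 6561 ≡ 888 (mod 1891)
3^16 ≡ 888^2 = 788544 ≡ 1888 (mod 1891)
3^32 ≡ 1888^2 = 3564544 ≡ 9 (mod 1891)
3^64 ≡ 9^2 = 81 ≡ 81 (mod 1891)
3^128 ≡ 81^2 = 6561 ≡ 888 (mod 1891)
3^256 ≡ 888^2 = 788544 ≡ 1888 (mod 1891)
3^512 ≡ 1888^2 = 3564544 ≡ 9 (mod 1891)
3^1024 ≡ 9^2 = 81 ≡ 81 (mod 1891)
1890 = 1024 + 512 + 256 + 64 + 32 + 2 in binary powers of 2.
So 3^1890 ≡ 81 · 9 · 1888 · 81 · 9 · 9 ≡ 1 (mod 1891).
Since the result is 1, base 3 gives no evidence that 1891 is composite.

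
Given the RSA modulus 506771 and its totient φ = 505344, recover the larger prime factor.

769

φ(n) = (p−1)(q−1) = n − (p+q) + 1, so p + q = 506771 − 505344 + 1 = 1428.
p and q are the roots of t² − 1428t + 506771 = 0.
Discriminant: 1428² − 4·506771 = 2039184 − 2027084 = 12100; √12100 = 110.
q = (1428 − 110)/2 = 659, p = (1428 + 110)/2 = 769.
Check: 659 · 769 = 506771.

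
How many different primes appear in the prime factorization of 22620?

5

22620 = 2^2 · 5655
5655 = 3 · 1885
1885 = 5 · 377
377 = 13 · 29
22620 = 2^2 · 3 · 5 · 13 · 29, which has 5 distinct prime factors.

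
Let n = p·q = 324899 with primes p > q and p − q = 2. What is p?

Since p = q + 2, we have 324899 = q(q + 2), so q² + 2q − 324899 = 0.
Discriminant: 2² + 4·324899 = 4 + 1299596 = 1299600; √1299600 = 1140.
q = (−2 + 1140)/2 = 569, and p = q + 2 = 571.
Check: 569 · 571 = 324899.

571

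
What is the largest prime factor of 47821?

47821 = 17 · 2813
2813 = 29 · 97
97 is prime.
So 47821 = 17 · 29 · 97; the largest prime factor is 97.

97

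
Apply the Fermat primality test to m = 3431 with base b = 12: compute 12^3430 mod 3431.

12^1 ≡ 12 (mod 3431)
12^2 ≡ 12^2 = 144 ≡ 144 (mod 3431)
12^4 ≡ 144^2 = 20736 ≡ 150 (mod 3431)
12^8 ≡ 150^2 = 22500 ≡ 1914 (mod 3431)
12^16 ≡ 1914^2 = 3663396 ≡ 2519 (mod 3431)
12^32 ≡ 2519^2 = 6345361 ≡ 1442 (mod 3431)
12^64 ≡ 1442^2 = 2079364 ≡ 178 (mod 3431)
12^128 ≡ 178^2 = 31684 ≡ 805 (mod 3431)
12^256 ≡ 805^2 = 648025 ≡ 2997 (mod 3431)
12^512 ≡ 2997^2 = 8982009 ≡ 3082 (mod 3431)
12^1024 ≡ 3082^2 = 9498724 ≡ 1716 (mod 3431)
12^2048 ≡ 1716^2 = 2944656 ≡ 858 (mod 3431)
3430 = 2048 + 1024 + 256 + 64 + 32 + 4 + 2 in binary powers of 2.
So 12^3430 ≡ 858 · 1716 · 2997 · 178 · 1442 · 150 · 144 ≡ 3326 (mod 3431).
Since 3326 ≠ 1, base 12 is a Fermat witness: 3431 is composite.

3326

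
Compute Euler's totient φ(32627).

27144

Factor: 32627 = 7 · 59 · 79.
φ(32627) = (7−1) · (59−1) · (79−1) = 6 · 58 · 78 = 27144.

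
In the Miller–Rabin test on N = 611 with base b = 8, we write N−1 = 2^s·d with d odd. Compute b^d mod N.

307

611 − 1 = 610 = 2^1 · 305, so d = 305.
8^1 ≡ 8 (mod 611)
8^2 ≡ 8^2 = 64 ≡ 64 (mod 611)
8^4 ≡ 64^2 = 4096 ≡ 430 (mod 611)
8^8 ≡ 430^2 = 184900 ≡ 378 (mod 611)
8^16 ≡ 378^2 = 142884 ≡ 521 (mod 611)
8^32 ≡ 521^2 = 271441 ≡ 157 (mod 611)
8^64 ≡ 157^2 = 24649 ≡ 209 (mod 611)
8^128 ≡ 209^2 = 43681 ≡ 300 (mod 611)
8^256 ≡ 300^2 = 90000 ≡ 183 (mod 611)
305 = 256 + 32 + 16 + 1 in binary powers of 2.
So 8^305 ≡ 183 · 157 · 521 · 8 ≡ 307 (mod 611).
Squaring chain: 307; never reaches −1, so base 8 is a Miller–Rabin witness that 611 is composite.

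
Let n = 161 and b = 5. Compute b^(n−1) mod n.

100

5^1 ≡ 5 (mod 161)
5^2 ≡ 5^2 = 25 ≡ 25 (mod 161)
5^4 ≡ 25^2 = 625 ≡ 142 (mod 161)
5^8 ≡ 142^2 = 20164 ≡ 39 (mod 161)
5^16 ≡ 39^2 = 1521 ≡ 72 (mod 161)
5^32 ≡ 72^2 = 5184 ≡ 32 (mod 161)
5^64 ≡ 32^2 = 1024 ≡ 58 (mod 161)
5^128 ≡ 58^2 = 3364 ≡ 144 (mod 161)
160 = 128 + 32 in binary powers of 2.
So 5^160 ≡ 144 · 32 ≡ 100 (mod 161).
Since 100 ≠ 1, base 5 is a Fermat witness: 161 is composite.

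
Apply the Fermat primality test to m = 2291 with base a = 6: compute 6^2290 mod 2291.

6^1 ≡ 6 (mod 2291)
6^2 ≡ 6^2 = 36 ≡ 36 (mod 2291)
6^4 ≡ 36^2 = 1296 ≡ 1296 (mod 2291)
6^8 ≡ 1296^2 = 1679616 ≡ 313 (mod 2291)
6^16 ≡ 313^2 = 97969 ≡ 1747 (mod 2291)
6^32 ≡ 1747^2 = 3052009 ≡ 397 (mod 2291)
6^64 ≡ 397^2 = 157609 ≡ 1821 (mod 2291)
6^128 ≡ 1821^2 = 3316041 ≡ 964 (mod 2291)
6^256 ≡ 964^2 = 929296 ≡ 1441 (mod 2291)
6^512 ≡ 1441^2 = 2076481 ≡ 835 (mod 2291)
6^1024 ≡ 835^2 = 697225 ≡ 761 (mod 2291)
6^2048 ≡ 761^2 = 579121 ≡ 1789 (mod 2291)
2290 = 2048 + 128 + 64 + 32 + 16 + 2 in binary powers of 2.
So 6^2290 ≡ 1789 · 964 · 1821 · 397 · 1747 · 36 ≡ 400 (mod 2291).
Since 400 ≠ 1, base 6 is a Fermat witness: 2291 is composite.

400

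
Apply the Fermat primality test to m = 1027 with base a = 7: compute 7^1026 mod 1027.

7^1 ≡ 7 (mod 1027)
7^2 ≡ 7^2 = 49 ≡ 49 (mod 1027)
7^4 ≡ 49^2 = 2401 ≡ 347 (mod 1027)
7^8 ≡ 347^2 = 120409 ≡ 250 (mod 1027)
7^16 ≡ 250^2 = 62500 ≡ 880 (mod 1027)
7^32 ≡ 880^2 = 774400 ≡ 42 (mod 1027)
7^64 ≡ 42^2 = 1764 ≡ 737 (mod 1027)
7^128 ≡ 737^2 = 543169 ≡ 913 (mod 1027)
7^256 ≡ 913^2 = 833569 ≡ 672 (mod 1027)
7^512 ≡ 672^2 = 451584 ≡ 731 (mod 1027)
7^1024 ≡ 731^2 = 534361 ≡ 321 (mod 1027)
1026 = 1024 + 2 in binary powers of 2.
So 7^1026 ≡ 321 · 49 ≡ 324 (mod 1027).
Since 324 ≠ 1, base 7 is a Fermat witness: 1027 is composite.

324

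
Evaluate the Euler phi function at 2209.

Factor: 2209 = 47^2.
φ(2209) = 47^1·(47−1) = 2162.

2162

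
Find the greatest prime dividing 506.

23

506 = 2 · 253
253 = 11 · 23
23 is prime.
So 506 = 2 · 11 · 23; the largest prime factor is 23.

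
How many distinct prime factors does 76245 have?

76245 = 3 · 25415
25415 = 5 · 5083
5083 = 13 · 391
391 = 17 · 23
76245 = 3 · 5 · 13 · 17 · 23, which has 5 distinct prime factors.

5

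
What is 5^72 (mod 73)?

5^1 ≡ 5 (mod 73)
5^2 ≡ 5^2 = 25 ≡ 25 (mod 73)
5^4 ≡ 25^2 = 625 ≡ 41 (mod 73)
5^8 ≡ 41^2 = 1681 ≡ 2 (mod 73)
5^16 ≡ 2^2 = 4 ≡ 4 (mod 73)
5^32 ≡ 4^2 = 16 ≡ 16 (mod 73)
5^64 ≡ 16^2 = 256 ≡ 37 (mod 73)
72 = 64 + 8 in binary powers of 2.
So 5^72 ≡ 37 · 2 ≡ 1 (mod 73).
Since the result is 1, base 5 gives no evidence that 73 is composite.

1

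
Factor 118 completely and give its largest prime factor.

118 = 2 · 59
59 is prime.
So 118 = 2 · 59; the largest prime factor is 59.

59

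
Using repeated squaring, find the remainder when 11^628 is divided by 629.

11^1 ≡ 11 (mod 629)
11^2 ≡ 11^2 = 121 ≡ 121 (mod 629)
11^4 ≡ 121^2 = 14641 ≡ 174 (mod 629)
11^8 ≡ 174^2 = 30276 ≡ 84 (mod 629)
11^16 ≡ 84^2 = 7056 ≡ 137 (mod 629)
11^32 ≡ 137^2 = 18769 ≡ 528 (mod 629)
11^64 ≡ 528^2 = 278784 ≡ 137 (mod 629)
11^128 ≡ 137^2 = 18769 ≡ 528 (mod 629)
11^256 ≡ 528^2 = 278784 ≡ 137 (mod 629)
11^512 ≡ 137^2 = 18769 ≡ 528 (mod 629)
628 = 512 + 64 + 32 + 16 + 4 in binary powers of 2.
So 11^628 ≡ 528 · 137 · 528 · 137 · 174 ≡ 174 (mod 629).
Since 174 ≠ 1, base 11 is a Fermat witness: 629 is composite.

174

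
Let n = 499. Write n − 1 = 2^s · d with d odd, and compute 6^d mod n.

499 − 1 = 498 = 2^1 · 249, so d = 249.
6^1 ≡ 6 (mod 499)
6^2 ≡ 6^2 = 36 ≡ 36 (mod 499)
6^4 ≡ 36^2 = 1296 ≡ 298 (mod 499)
6^8 ≡ 298^2 = 88804 ≡ 481 (mod 499)
6^16 ≡ 481^2 = 231361 ≡ 324 (mod 499)
6^32 ≡ 324^2 = 104976 ≡ 186 (mod 499)
6^64 ≡ 186^2 = 34596 ≡ 165 (mod 499)
6^128 ≡ 165^2 = 27225 ≡ 279 (mod 499)
249 = 128 + 64 + 32 + 16 + 8 + 1 in binary powers of 2.
So 6^249 ≡ 279 · 165 · 186 · 324 · 481 · 6 ≡ 1 (mod 499).
Since 6^d ≡ 1 (mod 499), base 6 does not prove 499 composite.

1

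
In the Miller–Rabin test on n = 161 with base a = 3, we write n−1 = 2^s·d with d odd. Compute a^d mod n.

82

161 − 1 = 160 = 2^5 · 5, so d = 5.
3^1 ≡ 3 (mod 161)
3^2 ≡ 3^2 = 9 ≡ 9 (mod 161)
3^4 ≡ 9^2 = 81 ≡ 81 (mod 161)
5 = 4 + 1 in binary powers of 2.
So 3^5 ≡ 81 · 3 ≡ 82 (mod 161).
Squaring chain: 82 → 123 → 156 → 25 → 142; never reaches −1, so base 3 is a Miller–Rabin witness that 161 is composite.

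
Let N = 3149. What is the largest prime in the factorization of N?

67

3149 = 47 · 67
67 is prime.
So 3149 = 47 · 67; the largest prime factor is 67.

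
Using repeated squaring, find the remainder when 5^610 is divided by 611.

441

5^1 ≡ 5 (mod 611)
5^2 ≡ 5^2 = 25 ≡ 25 (mod 611)
5^4 ≡ 25^2 = 625 ≡ 14 (mod 611)
5^8 ≡ 14^2 = 196 ≡ 196 (mod 611)
5^16 ≡ 196^2 = 38416 ≡ 534 (mod 611)
5^32 ≡ 534^2 = 285156 ≡ 430 (mod 611)
5^64 ≡ 430^2 = 184900 ≡ 378 (mod 611)
5^128 ≡ 378^2 = 142884 ≡ 521 (mod 611)
5^256 ≡ 521^2 = 271441 ≡ 157 (mod 611)
5^512 ≡ 157^2 = 24649 ≡ 209 (mod 611)
610 = 512 + 64 + 32 + 2 in binary powers of 2.
So 5^610 ≡ 209 · 378 · 430 · 25 ≡ 441 (mod 611).
Since 441 ≠ 1, base 5 is a Fermat witness: 611 is composite.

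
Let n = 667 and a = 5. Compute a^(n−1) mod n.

5^1 ≡ 5 (mod 667)
5^2 ≡ 5^2 = 25 ≡ 25 (mod 667)
5^4 ≡ 25^2 = 625 ≡ 625 (mod 667)
5^8 ≡ 625^2 = 390625 ≡ 430 (mod 667)
5^16 ≡ 430^2 = 184900 ≡ 141 (mod 667)
5^32 ≡ 141^2 = 19881 ≡ 538 (mod 667)
5^64 ≡ 538^2 = 289444 ≡ 633 (mod 667)
5^128 ≡ 633^2 = 400689 ≡ 489 (mod 667)
5^256 ≡ 489^2 = 239121 ≡ 335 (mod 667)
5^512 ≡ 335^2 = 112225 ≡ 169 (mod 667)
666 = 512 + 128 + 16 + 8 + 2 in binary powers of 2.
So 5^666 ≡ 169 · 489 · 141 · 430 · 25 ≡ 169 (mod 667).
Since 169 ≠ 1, base 5 is a Fermat witness: 667 is composite.

169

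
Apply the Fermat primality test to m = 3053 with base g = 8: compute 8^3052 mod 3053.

8^1 ≡ 8 (mod 3053)
8^2 ≡ 8^2 = 64 ≡ 64 (mod 3053)
8^4 ≡ 64^2 = 4096 ≡ 1043 (mod 3053)
8^8 ≡ 1043^2 = 1087849 ≡ 981 (mod 3053)
8^16 ≡ 981^2 = 962361 ≡ 666 (mod 3053)
8^32 ≡ 666^2 = 443556 ≡ 871 (mod 3053)
8^64 ≡ 871^2 = 758641 ≡ 1497 (mod 3053)
8^128 ≡ 1497^2 = 2241009 ≡ 107 (mod 3053)
8^256 ≡ 107^2 = 11449 ≡ 2290 (mod 3053)
8^512 ≡ 2290^2 = 5244100 ≡ 2099 (mod 3053)
8^1024 ≡ 2099^2 = 4405801 ≡ 322 (mod 3053)
8^2048 ≡ 322^2 = 103684 ≡ 2935 (mod 3053)
3052 = 2048 + 512 + 256 + 128 + 64 + 32 + 8 + 4 in binary powers of 2.
So 8^3052 ≡ 2935 · 2099 · 2290 · 107 · 1497 · 871 · 981 · 1043 ≡ 2581 (mod 3053).
Since 2581 ≠ 1, base 8 is a Fermat witness: 3053 is composite.

2581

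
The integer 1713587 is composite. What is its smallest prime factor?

31

1713587 is odd.
Digit sum 32, not divisible by 3.
Ends in 7: not divisible by 5.
7: 1713587 = 7·244798 + 1
11: 1713587 = 11·155780 + 7
13: 1713587 = 13·131814 + 5
17: 1713587 = 17·100799 + 4
19: 1713587 = 19·90188 + 15
23: 1713587 = 23·74503 + 18
29: 1713587 = 29·59089 + 6
31: 1713587 = 31·55277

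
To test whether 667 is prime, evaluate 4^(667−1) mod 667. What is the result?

4^1 ≡ 4 (mod 667)
4^2 ≡ 4^2 = 16 ≡ 16 (mod 667)
4^4 ≡ 16^2 = 256 ≡ 256 (mod 667)
4^8 ≡ 256^2 = 65536 ≡ 170 (mod 667)
4^16 ≡ 170^2 = 28900 ≡ 219 (mod 667)
4^32 ≡ 219^2 = 47961 ≡ 604 (mod 667)
4^64 ≡ 604^2 = 364816 ≡ 634 (mod 667)
4^128 ≡ 634^2 = 401956 ≡ 422 (mod 667)
4^256 ≡ 422^2 = 178084 ≡ 662 (mod 667)
4^512 ≡ 662^2 = 438244 ≡ 25 (mod 667)
666 = 512 + 128 + 16 + 8 + 2 in binary powers of 2.
So 4^666 ≡ 25 · 422 · 219 · 170 · 16 ≡ 25 (mod 667).
Since 25 ≠ 1, base 4 is a Fermat witness: 667 is composite.

25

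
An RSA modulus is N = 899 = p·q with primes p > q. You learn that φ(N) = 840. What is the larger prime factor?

31

φ(n) = (p−1)(q−1) = n − (p+q) + 1, so p + q = 899 − 840 + 1 = 60.
p and q are the roots of t² − 60t + 899 = 0.
Discriminant: 60² − 4·899 = 3600 − 3596 = 4; √4 = 2.
q = (60 − 2)/2 = 29, p = (60 + 2)/2 = 31.
Check: 29 · 31 = 899.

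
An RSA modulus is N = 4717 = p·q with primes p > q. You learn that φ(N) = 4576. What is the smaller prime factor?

53

φ(n) = (p−1)(q−1) = n − (p+q) + 1, so p + q = 4717 − 4576 + 1 = 142.
p and q are the roots of t² − 142t + 4717 = 0.
Discriminant: 142² − 4·4717 = 20164 − 18868 = 1296; √1296 = 36.
q = (142 − 36)/2 = 53, p = (142 + 36)/2 = 89.
Check: 53 · 89 = 4717.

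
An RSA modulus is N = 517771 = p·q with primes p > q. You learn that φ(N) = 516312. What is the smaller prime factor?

607

φ(n) = (p−1)(q−1) = n − (p+q) + 1, so p + q = 517771 − 516312 + 1 = 1460.
p and q are the roots of t² − 1460t + 517771 = 0.
Discriminant: 1460² − 4·517771 = 2131600 − 2071084 = 60516; √60516 = 246.
q = (1460 − 246)/2 = 607, p = (1460 + 246)/2 = 853.
Check: 607 · 853 = 517771.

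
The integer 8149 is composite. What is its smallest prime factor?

8149 is odd.
Digit sum 22, not divisible by 3.
Ends in 9: not divisible by 5.
7: 8149 = 7·1164 + 1
11: 8149 = 11·740 + 9
13: 8149 = 13·626 + 11
17: 8149 = 17·479 + 6
19: 8149 = 19·428 + 17
23: 8149 = 23·354 + 7
29: 8149 = 29·281

29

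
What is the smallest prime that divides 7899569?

59

7899569 is odd.
Digit sum 53, not divisible by 3.
Ends in 9: not divisible by 5.
7: 7899569 = 7·1128509 + 6
11: 7899569 = 11·718142 + 7
13: 7899569 = 13·607659 + 2
17: 7899569 = 17·464680 + 9
19: 7899569 = 19·415766 + 15
23: 7899569 = 23·343459 + 12
29: 7899569 = 29·272398 + 27
31: 7899569 = 31·254824 + 25
37: 7899569 = 37·213501 + 32
41: 7899569 = 41·192672 + 17
43: 7899569 = 43·183710 + 39
47: 7899569 = 47·168075 + 44
53: 7899569 = 53·149048 + 25
59: 7899569 = 59·133891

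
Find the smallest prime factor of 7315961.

53

7315961 is odd.
Digit sum 32, not divisible by 3.
Ends in 1: not divisible by 5.
7: 7315961 = 7·1045137 + 2
11: 7315961 = 11·665087 + 4
13: 7315961 = 13·562766 + 3
17: 7315961 = 17·430350 + 11
19: 7315961 = 19·385050 + 11
23: 7315961 = 23·318085 + 6
29: 7315961 = 29·252274 + 15
31: 7315961 = 31·235998 + 23
37: 7315961 = 37·197728 + 25
41: 7315961 = 41·178438 + 3
43: 7315961 = 43·170138 + 27
47: 7315961 = 47·155658 + 35
53: 7315961 = 53·138037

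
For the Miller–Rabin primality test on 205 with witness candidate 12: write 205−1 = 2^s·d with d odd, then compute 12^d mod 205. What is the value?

205 − 1 = 204 = 2^2 · 51, so d = 51.
12^1 ≡ 12 (mod 205)
12^2 ≡ 12^2 = 144 ≡ 144 (mod 205)
12^4 ≡ 144^2 = 20736 ≡ 31 (mod 205)
12^8 ≡ 31^2 = 961 ≡ 141 (mod 205)
12^16 ≡ 141^2 = 19881 ≡ 201 (mod 205)
12^32 ≡ 201^2 = 40401 ≡ 16 (mod 205)
51 = 32 + 16 + 2 + 1 in binary powers of 2.
So 12^51 ≡ 16 · 201 · 144 · 12 ≡ 108 (mod 205).
Squaring chain: 108 → 184; never reaches −1, so base 12 is a Miller–Rabin witness that 205 is composite.

108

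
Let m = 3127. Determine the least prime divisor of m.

53

3127 is odd.
Digit sum 13, not divisible by 3.
Ends in 7: not divisible by 5.
7: 3127 = 7·446 + 5
11: 3127 = 11·284 + 3
13: 3127 = 13·240 + 7
17: 3127 = 17·183 + 16
19: 3127 = 19·164 + 11
23: 3127 = 23·135 + 22
29: 3127 = 29·107 + 24
31: 3127 = 31·100 + 27
37: 3127 = 37·84 + 19
41: 3127 = 41·76 + 11
43: 3127 = 43·72 + 31
47: 3127 = 47·66 + 25
53: 3127 = 53·59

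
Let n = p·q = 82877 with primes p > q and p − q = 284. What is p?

Since p = q + 284, we have 82877 = q(q + 284), so q² + 284q − 82877 = 0.
Discriminant: 284² + 4·82877 = 80656 + 331508 = 412164; √412164 = 642.
q = (−284 + 642)/2 = 179, and p = q + 284 = 463.
Check: 179 · 463 = 82877.

463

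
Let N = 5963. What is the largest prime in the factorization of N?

5963 = 67 · 89
89 is prime.
So 5963 = 67 · 89; the largest prime factor is 89.

89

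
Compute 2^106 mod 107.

1

2^1 ≡ 2 (mod 107)
2^2 ≡ 2^2 = 4 ≡ 4 (mod 107)
2^4 ≡ 4^2 = 16 ≡ 16 (mod 107)
2^8 ≡ 16^2 = 256 ≡ 42 (mod 107)
2^16 ≡ 42^2 = 1764 ≡ 52 (mod 107)
2^32 ≡ 52^2 = 2704 ≡ 29 (mod 107)
2^64 ≡ 29^2 = 841 ≡ 92 (mod 107)
106 = 64 + 32 + 8 + 2 in binary powers of 2.
So 2^106 ≡ 92 · 29 · 42 · 4 ≡ 1 (mod 107).
Since the result is 1, base 2 gives no evidence that 107 is composite.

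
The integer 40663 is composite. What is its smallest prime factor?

7

40663 is odd.
Digit sum 19, not divisible by 3.
Ends in 3: not divisible by 5.
7: 40663 = 7·5809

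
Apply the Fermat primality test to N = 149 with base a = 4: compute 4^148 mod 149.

4^1 ≡ 4 (mod 149)
4^2 ≡ 4^2 = 16 ≡ 16 (mod 149)
4^4 ≡ 16^2 = 256 ≡ 107 (mod 149)
4^8 ≡ 107^2 = 11449 ≡ 125 (mod 149)
4^16 ≡ 125^2 = 15625 ≡ 129 (mod 149)
4^32 ≡ 129^2 = 16641 ≡ 102 (mod 149)
4^64 ≡ 102^2 = 10404 ≡ 123 (mod 149)
4^128 ≡ 123^2 = 15129 ≡ 80 (mod 149)
148 = 128 + 16 + 4 in binary powers of 2.
So 4^148 ≡ 80 · 129 · 107 ≡ 1 (mod 149).
Since the result is 1, base 4 gives no evidence that 149 is composite.

1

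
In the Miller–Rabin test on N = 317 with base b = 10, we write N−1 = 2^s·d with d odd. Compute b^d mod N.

1

317 − 1 = 316 = 2^2 · 79, so d = 79.
10^1 ≡ 10 (mod 317)
10^2 ≡ 10^2 = 100 ≡ 100 (mod 317)
10^4 ≡ 100^2 = 10000 ≡ 173 (mod 317)
10^8 ≡ 173^2 = 29929 ≡ 131 (mod 317)
10^16 ≡ 131^2 = 17161 ≡ 43 (mod 317)
10^32 ≡ 43^2 = 1849 ≡ 264 (mod 317)
10^64 ≡ 264^2 = 69696 ≡ 273 (mod 317)
79 = 64 + 8 + 4 + 2 + 1 in binary powers of 2.
So 10^79 ≡ 273 · 131 · 173 · 100 · 10 ≡ 1 (mod 317).
Since 10^d ≡ 1 (mod 317), base 10 does not prove 317 composite.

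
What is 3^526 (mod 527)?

121

3^1 ≡ 3 (mod 527)
3^2 ≡ 3^2 = 9 ≡ 9 (mod 527)
3^4 ≡ 9^2 = 81 ≡ 81 (mod 527)
3^8 ≡ 81^2 = 6561 ≡ 237 (mod 527)
3^16 ≡ 237^2 = 56169 ≡ 307 (mod 527)
3^32 ≡ 307^2 = 94249 ≡ 443 (mod 527)
3^64 ≡ 443^2 = 196249 ≡ 205 (mod 527)
3^128 ≡ 205^2 = 42025 ≡ 392 (mod 527)
3^256 ≡ 392^2 = 153664 ≡ 307 (mod 527)
3^512 ≡ 307^2 = 94249 ≡ 443 (mod 527)
526 = 512 + 8 + 4 + 2 in binary powers of 2.
So 3^526 ≡ 443 · 237 · 81 · 9 ≡ 121 (mod 527).
Since 121 ≠ 1, base 3 is a Fermat witness: 527 is composite.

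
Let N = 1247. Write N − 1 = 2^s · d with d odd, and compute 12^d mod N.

1247 − 1 = 1246 = 2^1 · 623, so d = 623.
12^1 ≡ 12 (mod 1247)
12^2 ≡ 12^2 = 144 ≡ 144 (mod 1247)
12^4 ≡ 144^2 = 20736 ≡ 784 (mod 1247)
12^8 ≡ 784^2 = 614656 ≡ 1132 (mod 1247)
12^16 ≡ 1132^2 = 1281424 ≡ 755 (mod 1247)
12^32 ≡ 755^2 = 570025 ≡ 146 (mod 1247)
12^64 ≡ 146^2 = 21316 ≡ 117 (mod 1247)
12^128 ≡ 117^2 = 13689 ≡ 1219 (mod 1247)
12^256 ≡ 1219^2 = 1485961 ≡ 784 (mod 1247)
12^512 ≡ 784^2 = 614656 ≡ 1132 (mod 1247)
623 = 512 + 64 + 32 + 8 + 4 + 2 + 1 in binary powers of 2.
So 12^623 ≡ 1132 · 117 · 146 · 1132 · 784 · 144 · 12 ≡ 394 (mod 1247).
Squaring chain: 394; never reaches −1, so base 12 is a Miller–Rabin witness that 1247 is composite.

394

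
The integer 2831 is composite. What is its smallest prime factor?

2831 is odd.
Digit sum 14, not divisible by 3.
Ends in 1: not divisible by 5.
7: 2831 = 7·404 + 3
11: 2831 = 11·257 + 4
13: 2831 = 13·217 + 10
17: 2831 = 17·166 + 9
19: 2831 = 19·149

19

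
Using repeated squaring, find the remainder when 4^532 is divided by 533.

4^1 ≡ 4 (mod 533)
4^2 ≡ 4^2 = 16 ≡ 16 (mod 533)
4^4 ≡ 16^2 = 256 ≡ 256 (mod 533)
4^8 ≡ 256^2 = 65536 ≡ 510 (mod 533)
4^16 ≡ 510^2 = 260100 ≡ 529 (mod 533)
4^32 ≡ 529^2 = 279841 ≡ 16 (mod 533)
4^64 ≡ 16^2 = 256 ≡ 256 (mod 533)
4^128 ≡ 256^2 = 65536 ≡ 510 (mod 533)
4^256 ≡ 510^2 = 260100 ≡ 529 (mod 533)
4^512 ≡ 529^2 = 279841 ≡ 16 (mod 533)
532 = 512 + 16 + 4 in binary powers of 2.
So 4^532 ≡ 16 · 529 · 256 ≡ 139 (mod 533).
Since 139 ≠ 1, base 4 is a Fermat witness: 533 is composite.

139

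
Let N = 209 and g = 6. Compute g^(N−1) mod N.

6^1 ≡ 6 (mod 209)
6^2 ≡ 6^2 = 36 ≡ 36 (mod 209)
6^4 ≡ 36^2 = 1296 ≡ 42 (mod 209)
6^8 ≡ 42^2 = 1764 ≡ 92 (mod 209)
6^16 ≡ 92^2 = 8464 ≡ 104 (mod 209)
6^32 ≡ 104^2 = 10816 ≡ 157 (mod 209)
6^64 ≡ 157^2 = 24649 ≡ 196 (mod 209)
6^128 ≡ 196^2 = 38416 ≡ 169 (mod 209)
208 = 128 + 64 + 16 in binary powers of 2.
So 6^208 ≡ 169 · 196 · 104 ≡ 158 (mod 209).
Since 158 ≠ 1, base 6 is a Fermat witness: 209 is composite.

158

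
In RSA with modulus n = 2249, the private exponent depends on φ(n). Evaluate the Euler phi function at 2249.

2064

Factor: 2249 = 13 · 173.
φ(2249) = (13−1) · (173−1) = 12 · 172 = 2064.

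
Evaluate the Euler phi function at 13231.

Factor: 13231 = 101 · 131.
φ(13231) = (101−1) · (131−1) = 100 · 130 = 13000.

13000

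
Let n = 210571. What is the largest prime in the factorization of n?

83

210571 = 43 · 4897
4897 = 59 · 83
83 is prime.
So 210571 = 43 · 59 · 83; the largest prime factor is 83.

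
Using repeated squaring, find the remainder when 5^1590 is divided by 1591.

5^1 ≡ 5 (mod 1591)
5^2 ≡ 5^2 = 25 ≡ 25 (mod 1591)
5^4 ≡ 25^2 = 625 ≡ 625 (mod 1591)
5^8 ≡ 625^2 = 390625 ≡ 830 (mod 1591)
5^16 ≡ 830^2 = 688900 ≡ 1588 (mod 1591)
5^32 ≡ 1588^2 = 2521744 ≡ 9 (mod 1591)
5^64 ≡ 9^2 = 81 ≡ 81 (mod 1591)
5^128 ≡ 81^2 = 6561 ≡ 197 (mod 1591)
5^256 ≡ 197^2 = 38809 ≡ 625 (mod 1591)
5^512 ≡ 625^2 = 390625 ≡ 830 (mod 1591)
5^1024 ≡ 830^2 = 688900 ≡ 1588 (mod 1591)
1590 = 1024 + 512 + 32 + 16 + 4 + 2 in binary powers of 2.
So 5^1590 ≡ 1588 · 830 · 9 · 1588 · 625 · 25 ≡ 1454 (mod 1591).
Since 1454 ≠ 1, base 5 is a Fermat witness: 1591 is composite.

1454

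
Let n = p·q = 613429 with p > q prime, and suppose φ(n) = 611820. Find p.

991

φ(n) = (p−1)(q−1) = n − (p+q) + 1, so p + q = 613429 − 611820 + 1 = 1610.
p and q are the roots of t² − 1610t + 613429 = 0.
Discriminant: 1610² − 4·613429 = 2592100 − 2453716 = 138384; √138384 = 372.
q = (1610 − 372)/2 = 619, p = (1610 + 372)/2 = 991.
Check: 619 · 991 = 613429.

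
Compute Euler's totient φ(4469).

Factor: 4469 = 41 · 109.
φ(4469) = (41−1) · (109−1) = 40 · 108 = 4320.

4320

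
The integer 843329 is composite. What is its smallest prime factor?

41

843329 is odd.
Digit sum 29, not divisible by 3.
Ends in 9: not divisible by 5.
7: 843329 = 7·120475 + 4
11: 843329 = 11·76666 + 3
13: 843329 = 13·64871 + 6
17: 843329 = 17·49607 + 10
19: 843329 = 19·44385 + 14
23: 843329 = 23·36666 + 11
29: 843329 = 29·29080 + 9
31: 843329 = 31·27204 + 5
37: 843329 = 37·22792 + 25
41: 843329 = 41·20569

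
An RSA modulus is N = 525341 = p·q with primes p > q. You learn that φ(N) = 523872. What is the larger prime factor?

857

φ(n) = (p−1)(q−1) = n − (p+q) + 1, so p + q = 525341 − 523872 + 1 = 1470.
p and q are the roots of t² − 1470t + 525341 = 0.
Discriminant: 1470² − 4·525341 = 2160900 − 2101364 = 59536; √59536 = 244.
q = (1470 − 244)/2 = 613, p = (1470 + 244)/2 = 857.
Check: 613 · 857 = 525341.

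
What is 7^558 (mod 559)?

259

7^1 ≡ 7 (mod 559)
7^2 ≡ 7^2 = 49 ≡ 49 (mod 559)
7^4 ≡ 49^2 = 2401 ≡ 165 (mod 559)
7^8 ≡ 165^2 = 27225 ≡ 393 (mod 559)
7^16 ≡ 393^2 = 154449 ≡ 165 (mod 559)
7^32 ≡ 165^2 = 27225 ≡ 393 (mod 559)
7^64 ≡ 393^2 = 154449 ≡ 165 (mod 559)
7^128 ≡ 165^2 = 27225 ≡ 393 (mod 559)
7^256 ≡ 393^2 = 154449 ≡ 165 (mod 559)
7^512 ≡ 165^2 = 27225 ≡ 393 (mod 559)
558 = 512 + 32 + 8 + 4 + 2 in binary powers of 2.
So 7^558 ≡ 393 · 393 · 393 · 165 · 49 ≡ 259 (mod 559).
Since 259 ≠ 1, base 7 is a Fermat witness: 559 is composite.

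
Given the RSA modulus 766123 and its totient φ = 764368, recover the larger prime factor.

947

φ(n) = (p−1)(q−1) = n − (p+q) + 1, so p + q = 766123 − 764368 + 1 = 1756.
p and q are the roots of t² − 1756t + 766123 = 0.
Discriminant: 1756² − 4·766123 = 3083536 − 3064492 = 19044; √19044 = 138.
q = (1756 − 138)/2 = 809, p = (1756 + 138)/2 = 947.
Check: 809 · 947 = 766123.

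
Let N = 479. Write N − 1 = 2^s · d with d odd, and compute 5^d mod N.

479 − 1 = 478 = 2^1 · 239, so d = 239.
5^1 ≡ 5 (mod 479)
5^2 ≡ 5^2 = 25 ≡ 25 (mod 479)
5^4 ≡ 25^2 = 625 ≡ 146 (mod 479)
5^8 ≡ 146^2 = 21316 ≡ 240 (mod 479)
5^16 ≡ 240^2 = 57600 ≡ 120 (mod 479)
5^32 ≡ 120^2 = 14400 ≡ 30 (mod 479)
5^64 ≡ 30^2 = 900 ≡ 421 (mod 479)
5^128 ≡ 421^2 = 177241 ≡ 11 (mod 479)
239 = 128 + 64 + 32 + 8 + 4 + 2 + 1 in binary powers of 2.
So 5^239 ≡ 11 · 421 · 30 · 240 · 146 · 25 · 5 ≡ 1 (mod 479).
Since 5^d ≡ 1 (mod 479), base 5 does not prove 479 composite.

1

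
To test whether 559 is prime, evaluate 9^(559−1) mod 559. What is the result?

9^1 ≡ 9 (mod 559)
9^2 ≡ 9^2 = 81 ≡ 81 (mod 559)
9^4 ≡ 81^2 = 6561 ≡ 412 (mod 559)
9^8 ≡ 412^2 = 169744 ≡ 367 (mod 559)
9^16 ≡ 367^2 = 134689 ≡ 529 (mod 559)
9^32 ≡ 529^2 = 279841 ≡ 341 (mod 559)
9^64 ≡ 341^2 = 116281 ≡ 9 (mod 559)
9^128 ≡ 9^2 = 81 ≡ 81 (mod 559)
9^256 ≡ 81^2 = 6561 ≡ 412 (mod 559)
9^512 ≡ 412^2 = 169744 ≡ 367 (mod 559)
558 = 512 + 32 + 8 + 4 + 2 in binary powers of 2.
So 9^558 ≡ 367 · 341 · 367 · 412 · 81 ≡ 274 (mod 559).
Since 274 ≠ 1, base 9 is a Fermat witness: 559 is composite.

274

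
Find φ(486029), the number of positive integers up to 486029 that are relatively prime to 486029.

465696

Factor: 486029 = 43 · 89 · 127.
φ(486029) = (43−1) · (89−1) · (127−1) = 42 · 88 · 126 = 465696.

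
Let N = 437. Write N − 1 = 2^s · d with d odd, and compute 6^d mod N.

234

437 − 1 = 436 = 2^2 · 109, so d = 109.
6^1 ≡ 6 (mod 437)
6^2 ≡ 6^2 = 36 ≡ 36 (mod 437)
6^4 ≡ 36^2 = 1296 ≡ 422 (mod 437)
6^8 ≡ 422^2 = 178084 ≡ 225 (mod 437)
6^16 ≡ 225^2 = 50625 ≡ 370 (mod 437)
6^32 ≡ 370^2 = 136900 ≡ 119 (mod 437)
6^64 ≡ 119^2 = 14161 ≡ 177 (mod 437)
109 = 64 + 32 + 8 + 4 + 1 in binary powers of 2.
So 6^109 ≡ 177 · 119 · 225 · 422 · 6 ≡ 234 (mod 437).
Squaring chain: 234 → 131; never reaches −1, so base 6 is a Miller–Rabin witness that 437 is composite.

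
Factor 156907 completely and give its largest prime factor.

156907 = 41 · 3827
3827 = 43 · 89
89 is prime.
So 156907 = 41 · 43 · 89; the largest prime factor is 89.

89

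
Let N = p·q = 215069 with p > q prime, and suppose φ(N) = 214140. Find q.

φ(n) = (p−1)(q−1) = n − (p+q) + 1, so p + q = 215069 − 214140 + 1 = 930.
p and q are the roots of t² − 930t + 215069 = 0.
Discriminant: 930² − 4·215069 = 864900 − 860276 = 4624; √4624 = 68.
q = (930 − 68)/2 = 431, p = (930 + 68)/2 = 499.
Check: 431 · 499 = 215069.

431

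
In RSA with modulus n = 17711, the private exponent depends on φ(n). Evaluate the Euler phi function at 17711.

Factor: 17711 = 89 · 199.
φ(17711) = (89−1) · (199−1) = 88 · 198 = 17424.

17424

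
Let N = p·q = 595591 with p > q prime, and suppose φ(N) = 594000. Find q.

φ(n) = (p−1)(q−1) = n − (p+q) + 1, so p + q = 595591 − 594000 + 1 = 1592.
p and q are the roots of t² − 1592t + 595591 = 0.
Discriminant: 1592² − 4·595591 = 2534464 − 2382364 = 152100; √152100 = 390.
q = (1592 − 390)/2 = 601, p = (1592 + 390)/2 = 991.
Check: 601 · 991 = 595591.

601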